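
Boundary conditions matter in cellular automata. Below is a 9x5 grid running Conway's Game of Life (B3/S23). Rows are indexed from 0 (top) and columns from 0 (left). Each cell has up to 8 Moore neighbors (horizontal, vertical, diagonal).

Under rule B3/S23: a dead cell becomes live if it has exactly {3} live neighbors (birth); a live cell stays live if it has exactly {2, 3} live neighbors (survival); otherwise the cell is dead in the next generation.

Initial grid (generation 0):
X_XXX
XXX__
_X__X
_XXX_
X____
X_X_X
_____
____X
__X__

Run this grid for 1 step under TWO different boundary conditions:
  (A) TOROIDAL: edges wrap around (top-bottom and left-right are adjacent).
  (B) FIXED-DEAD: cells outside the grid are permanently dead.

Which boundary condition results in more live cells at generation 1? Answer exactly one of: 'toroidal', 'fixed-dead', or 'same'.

Under TOROIDAL boundary, generation 1:
X___X
_____
____X
_XXXX
X____
XX__X
X__XX
_____
XXX__
Population = 17

Under FIXED-DEAD boundary, generation 1:
X_XX_
X___X
_____
XXXX_
X____
_X___
___X_
_____
_____
Population = 12

Comparison: toroidal=17, fixed-dead=12 -> toroidal

Answer: toroidal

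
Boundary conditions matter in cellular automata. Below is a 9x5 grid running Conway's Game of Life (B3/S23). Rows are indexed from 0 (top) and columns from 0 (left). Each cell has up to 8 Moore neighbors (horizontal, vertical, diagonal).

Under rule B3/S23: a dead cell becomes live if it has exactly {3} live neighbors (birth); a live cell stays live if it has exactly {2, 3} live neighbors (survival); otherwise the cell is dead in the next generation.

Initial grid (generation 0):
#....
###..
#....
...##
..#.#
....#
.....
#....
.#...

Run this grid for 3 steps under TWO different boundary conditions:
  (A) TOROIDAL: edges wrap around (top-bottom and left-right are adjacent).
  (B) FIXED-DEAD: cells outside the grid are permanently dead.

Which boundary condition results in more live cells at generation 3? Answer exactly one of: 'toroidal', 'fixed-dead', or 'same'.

Under TOROIDAL boundary, generation 3:
#....
.#...
..##.
.#...
.....
.....
.....
.....
.....
Population = 5

Under FIXED-DEAD boundary, generation 3:
.....
.###.
.##.#
.##.#
...#.
.....
.....
.....
.....
Population = 10

Comparison: toroidal=5, fixed-dead=10 -> fixed-dead

Answer: fixed-dead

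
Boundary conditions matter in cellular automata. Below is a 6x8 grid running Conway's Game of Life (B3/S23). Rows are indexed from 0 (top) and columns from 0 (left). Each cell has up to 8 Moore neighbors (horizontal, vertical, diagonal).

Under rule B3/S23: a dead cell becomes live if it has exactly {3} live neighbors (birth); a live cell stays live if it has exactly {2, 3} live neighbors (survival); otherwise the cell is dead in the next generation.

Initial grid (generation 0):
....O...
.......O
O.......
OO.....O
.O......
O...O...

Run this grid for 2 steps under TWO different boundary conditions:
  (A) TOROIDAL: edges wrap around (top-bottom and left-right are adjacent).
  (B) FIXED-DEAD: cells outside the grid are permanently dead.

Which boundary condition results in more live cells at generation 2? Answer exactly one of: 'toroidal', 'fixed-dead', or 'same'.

Answer: fixed-dead

Derivation:
Under TOROIDAL boundary, generation 2:
........
........
O.......
.OO.....
........
........
Population = 3

Under FIXED-DEAD boundary, generation 2:
........
........
OO......
..O.....
OO......
........
Population = 5

Comparison: toroidal=3, fixed-dead=5 -> fixed-dead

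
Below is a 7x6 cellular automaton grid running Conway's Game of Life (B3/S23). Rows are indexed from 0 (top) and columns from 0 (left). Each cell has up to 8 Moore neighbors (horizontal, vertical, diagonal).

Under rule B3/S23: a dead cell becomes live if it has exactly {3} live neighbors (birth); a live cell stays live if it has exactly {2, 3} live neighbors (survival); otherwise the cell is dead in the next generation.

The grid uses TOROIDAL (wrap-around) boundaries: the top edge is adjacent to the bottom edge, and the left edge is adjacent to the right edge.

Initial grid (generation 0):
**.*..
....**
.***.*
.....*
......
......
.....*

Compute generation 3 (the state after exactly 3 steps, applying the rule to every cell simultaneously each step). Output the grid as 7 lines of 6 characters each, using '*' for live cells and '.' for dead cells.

Simulating step by step:
Generation 0 (given above): 11 live cells
Generation 1: 9 live cells
*.....
.....*
..**.*
*.*.*.
......
......
*.....
Generation 2: 14 live cells
*....*
*...**
****.*
.**.**
......
......
......
Generation 3: 6 live cells
(generation 3 grid is the final answer)

Answer: *...*.
..**..
......
....**
......
......
......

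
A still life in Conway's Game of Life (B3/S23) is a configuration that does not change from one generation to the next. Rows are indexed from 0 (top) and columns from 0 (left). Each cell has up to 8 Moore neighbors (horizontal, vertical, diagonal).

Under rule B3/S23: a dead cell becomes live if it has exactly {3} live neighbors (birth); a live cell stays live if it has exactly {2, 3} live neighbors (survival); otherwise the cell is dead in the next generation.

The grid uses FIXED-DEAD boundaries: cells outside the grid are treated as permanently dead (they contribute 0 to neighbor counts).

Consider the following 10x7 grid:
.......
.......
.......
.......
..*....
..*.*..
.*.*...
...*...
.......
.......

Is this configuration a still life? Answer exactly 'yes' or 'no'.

Answer: no

Derivation:
Compute generation 1 and compare to generation 0 (given above):
Generation 1:
.......
.......
.......
.......
...*...
.**....
...**..
..*....
.......
.......
Cell (4,2) differs: gen0=1 vs gen1=0 -> NOT a still life.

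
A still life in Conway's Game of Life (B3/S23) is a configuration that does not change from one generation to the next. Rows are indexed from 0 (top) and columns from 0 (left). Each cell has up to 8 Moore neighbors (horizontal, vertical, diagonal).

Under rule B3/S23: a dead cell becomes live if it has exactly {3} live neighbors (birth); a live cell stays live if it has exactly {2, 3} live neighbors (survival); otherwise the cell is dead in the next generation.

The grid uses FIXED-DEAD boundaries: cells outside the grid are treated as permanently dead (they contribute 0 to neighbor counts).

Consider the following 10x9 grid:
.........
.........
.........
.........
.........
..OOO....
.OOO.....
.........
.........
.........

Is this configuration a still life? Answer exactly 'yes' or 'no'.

Compute generation 1 and compare to generation 0 (given above):
Generation 1:
.........
.........
.........
.........
...O.....
.O..O....
.O..O....
..O......
.........
.........
Cell (4,3) differs: gen0=0 vs gen1=1 -> NOT a still life.

Answer: no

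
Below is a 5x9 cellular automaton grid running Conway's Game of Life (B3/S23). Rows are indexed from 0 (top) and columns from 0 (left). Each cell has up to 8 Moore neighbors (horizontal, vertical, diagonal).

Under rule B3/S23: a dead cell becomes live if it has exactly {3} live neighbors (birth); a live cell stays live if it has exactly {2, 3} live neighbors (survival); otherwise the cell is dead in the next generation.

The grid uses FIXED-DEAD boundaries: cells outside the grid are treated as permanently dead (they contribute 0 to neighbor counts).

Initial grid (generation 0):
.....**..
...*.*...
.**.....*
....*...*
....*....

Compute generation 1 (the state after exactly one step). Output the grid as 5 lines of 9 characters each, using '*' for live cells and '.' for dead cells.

Answer: ....***..
..*.***..
..***....
...*.....
.........

Derivation:
Simulating step by step:
Generation 0 (given above): 10 live cells
Generation 1: 11 live cells
(generation 1 grid is the final answer)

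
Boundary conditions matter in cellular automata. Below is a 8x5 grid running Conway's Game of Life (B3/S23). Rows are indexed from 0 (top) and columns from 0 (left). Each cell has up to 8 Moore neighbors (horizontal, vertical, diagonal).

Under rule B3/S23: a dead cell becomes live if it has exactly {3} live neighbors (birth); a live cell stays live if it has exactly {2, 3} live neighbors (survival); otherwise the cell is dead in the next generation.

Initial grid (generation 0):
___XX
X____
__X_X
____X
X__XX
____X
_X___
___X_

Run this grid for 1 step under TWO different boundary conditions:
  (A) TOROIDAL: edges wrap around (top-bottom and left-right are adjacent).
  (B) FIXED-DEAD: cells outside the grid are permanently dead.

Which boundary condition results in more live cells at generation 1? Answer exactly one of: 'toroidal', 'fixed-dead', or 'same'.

Answer: toroidal

Derivation:
Under TOROIDAL boundary, generation 1:
___XX
X____
X__XX
_____
X__X_
___XX
_____
__XXX
Population = 13

Under FIXED-DEAD boundary, generation 1:
_____
____X
___X_
____X
___XX
___XX
_____
_____
Population = 7

Comparison: toroidal=13, fixed-dead=7 -> toroidal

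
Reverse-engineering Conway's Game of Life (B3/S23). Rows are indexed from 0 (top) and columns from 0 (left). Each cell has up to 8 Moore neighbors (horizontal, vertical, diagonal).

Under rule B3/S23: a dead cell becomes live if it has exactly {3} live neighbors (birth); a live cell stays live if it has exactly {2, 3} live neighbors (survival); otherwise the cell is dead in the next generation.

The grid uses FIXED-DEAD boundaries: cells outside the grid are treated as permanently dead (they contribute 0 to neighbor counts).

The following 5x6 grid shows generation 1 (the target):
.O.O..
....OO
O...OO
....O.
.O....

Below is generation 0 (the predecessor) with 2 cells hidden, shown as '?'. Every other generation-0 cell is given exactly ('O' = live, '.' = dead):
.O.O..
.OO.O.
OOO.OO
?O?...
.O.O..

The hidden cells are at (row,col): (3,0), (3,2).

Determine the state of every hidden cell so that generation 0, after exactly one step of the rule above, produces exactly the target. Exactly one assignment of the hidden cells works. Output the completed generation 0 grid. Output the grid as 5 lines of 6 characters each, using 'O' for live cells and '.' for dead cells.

Answer: .O.O..
.OO.O.
OOO.OO
.OO...
.O.O..

Derivation:
Hidden generation-0 cells (in order): (3,0), (3,2).
A hidden cell only influences target cells in its own 3x3 neighborhood. Try each of the 2^2 = 4 assignments, step the completed generation 0 forward once under B3/S23, and compare with the target:
  (3,0)=. (3,2)=. -> step gives (3,3)='O' but target has '.' -> reject
  (3,0)=. (3,2)=O -> step reproduces the target at every cell -> ACCEPT
  (3,0)=O (3,2)=. -> step gives (2,0)='.' but target has 'O' -> reject
  (3,0)=O (3,2)=O -> step gives (2,0)='.' but target has 'O' -> reject
Unique solution: (3,0)=dead, (3,2)=live.
Check: live-neighbor counts of every cell in the completed generation 0:
224221
455533
365522
455432
224110
Applying B3/S23 to generation 0 with these counts gives:
.O.O..
....OO
O...OO
....O.
.O....
which matches the target exactly.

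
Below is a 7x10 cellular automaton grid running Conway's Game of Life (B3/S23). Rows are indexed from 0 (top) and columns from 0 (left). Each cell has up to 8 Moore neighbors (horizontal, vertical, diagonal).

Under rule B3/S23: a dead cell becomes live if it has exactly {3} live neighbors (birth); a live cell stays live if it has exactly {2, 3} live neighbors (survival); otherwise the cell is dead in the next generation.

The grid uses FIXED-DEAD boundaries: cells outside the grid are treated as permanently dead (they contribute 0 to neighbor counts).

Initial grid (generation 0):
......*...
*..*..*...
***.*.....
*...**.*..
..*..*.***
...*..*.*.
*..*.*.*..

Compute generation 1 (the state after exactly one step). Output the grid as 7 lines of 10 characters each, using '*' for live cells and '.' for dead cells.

Answer: ..........
*.**.*....
*.*.*.*...
*.*.**.*..
...*.*...*
..**.*...*
....*.**..

Derivation:
Simulating step by step:
Generation 0 (given above): 24 live cells
Generation 1: 23 live cells
(generation 1 grid is the final answer)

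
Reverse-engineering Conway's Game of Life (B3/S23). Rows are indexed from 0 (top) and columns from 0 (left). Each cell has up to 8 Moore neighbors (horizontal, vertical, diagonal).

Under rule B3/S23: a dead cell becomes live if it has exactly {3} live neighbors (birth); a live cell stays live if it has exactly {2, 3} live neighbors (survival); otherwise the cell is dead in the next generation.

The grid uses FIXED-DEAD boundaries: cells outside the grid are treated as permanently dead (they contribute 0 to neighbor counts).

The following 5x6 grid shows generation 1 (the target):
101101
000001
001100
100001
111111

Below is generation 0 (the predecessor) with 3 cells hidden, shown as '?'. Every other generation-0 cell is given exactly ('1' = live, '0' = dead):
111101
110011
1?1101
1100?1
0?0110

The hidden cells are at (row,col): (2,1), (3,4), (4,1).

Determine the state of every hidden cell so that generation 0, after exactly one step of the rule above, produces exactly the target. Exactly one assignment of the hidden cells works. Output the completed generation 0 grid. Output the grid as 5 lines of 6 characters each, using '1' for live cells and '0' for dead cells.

Hidden generation-0 cells (in order): (2,1), (3,4), (4,1).
A hidden cell only influences target cells in its own 3x3 neighborhood. Try each of the 2^3 = 8 assignments, step the completed generation 0 forward once under B3/S23, and compare with the target:
  (2,1)=0 (3,4)=0 (4,1)=0 -> step gives (2,5)='1' but target has '0' -> reject
  (2,1)=0 (3,4)=0 (4,1)=1 -> step gives (2,5)='1' but target has '0' -> reject
  (2,1)=0 (3,4)=1 (4,1)=0 -> step gives (3,1)='1' but target has '0' -> reject
  (2,1)=0 (3,4)=1 (4,1)=1 -> step reproduces the target at every cell -> ACCEPT
  (2,1)=1 (3,4)=0 (4,1)=0 -> step gives (2,2)='0' but target has '1' -> reject
  (2,1)=1 (3,4)=0 (4,1)=1 -> step gives (2,2)='0' but target has '1' -> reject
  (2,1)=1 (3,4)=1 (4,1)=0 -> step gives (2,2)='0' but target has '1' -> reject
  (2,1)=1 (3,4)=1 (4,1)=1 -> step gives (2,2)='0' but target has '1' -> reject
Unique solution: (2,1)=dead, (3,4)=live, (4,1)=live.
Check: live-neighbor counts of every cell in the completed generation 0:
343242
466553
463364
345553
323233
Applying B3/S23 to generation 0 with these counts gives:
101101
000001
001100
100001
111111
which matches the target exactly.

Answer: 111101
110011
101101
110011
010110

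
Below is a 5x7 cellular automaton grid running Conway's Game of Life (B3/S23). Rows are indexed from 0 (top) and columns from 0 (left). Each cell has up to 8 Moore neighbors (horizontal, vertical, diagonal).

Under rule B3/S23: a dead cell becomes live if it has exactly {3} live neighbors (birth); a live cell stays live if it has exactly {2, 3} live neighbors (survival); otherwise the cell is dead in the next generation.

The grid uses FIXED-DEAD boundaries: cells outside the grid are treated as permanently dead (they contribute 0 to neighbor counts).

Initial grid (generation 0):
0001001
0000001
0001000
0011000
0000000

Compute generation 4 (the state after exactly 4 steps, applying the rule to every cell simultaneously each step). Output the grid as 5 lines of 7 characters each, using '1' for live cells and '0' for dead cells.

Simulating step by step:
Generation 0 (given above): 6 live cells
Generation 1: 4 live cells
0000000
0000000
0011000
0011000
0000000
Generation 2: 4 live cells
0000000
0000000
0011000
0011000
0000000
Generation 3: 4 live cells
0000000
0000000
0011000
0011000
0000000
Generation 4: 4 live cells
(generation 4 grid is the final answer)

Answer: 0000000
0000000
0011000
0011000
0000000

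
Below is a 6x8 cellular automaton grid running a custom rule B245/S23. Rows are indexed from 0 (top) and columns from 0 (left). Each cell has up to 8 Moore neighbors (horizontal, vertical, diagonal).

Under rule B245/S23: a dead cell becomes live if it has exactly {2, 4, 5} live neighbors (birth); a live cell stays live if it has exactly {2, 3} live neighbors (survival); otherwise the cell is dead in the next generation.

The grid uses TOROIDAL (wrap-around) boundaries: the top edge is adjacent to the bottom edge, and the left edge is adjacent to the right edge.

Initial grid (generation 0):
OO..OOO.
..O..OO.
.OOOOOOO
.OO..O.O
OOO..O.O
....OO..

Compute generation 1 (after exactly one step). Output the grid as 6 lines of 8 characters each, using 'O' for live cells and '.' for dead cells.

Answer: .OO.....
OO.O...O
O......O
...OO...
..O.OOOO
OO....OO

Derivation:
Simulating step by step:
Generation 0 (given above): 26 live cells
Generation 1: 19 live cells
(generation 1 grid is the final answer)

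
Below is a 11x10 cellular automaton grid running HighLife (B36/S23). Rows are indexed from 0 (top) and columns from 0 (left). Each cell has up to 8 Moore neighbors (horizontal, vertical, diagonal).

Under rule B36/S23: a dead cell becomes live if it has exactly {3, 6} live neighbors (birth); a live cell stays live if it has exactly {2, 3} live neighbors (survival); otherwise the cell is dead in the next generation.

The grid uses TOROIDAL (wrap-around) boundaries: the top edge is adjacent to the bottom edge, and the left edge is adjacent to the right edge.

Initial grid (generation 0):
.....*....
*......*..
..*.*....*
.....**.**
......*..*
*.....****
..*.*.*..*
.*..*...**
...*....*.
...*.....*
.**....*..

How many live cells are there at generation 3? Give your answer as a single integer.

Simulating step by step:
Generation 0 (given above): 32 live cells
Generation 1: 36 live cells
.*....*...
..........
*....***.*
*....*****
.......**.
*.....*...
.*.*..*.*.
*.*.**.***
*.***...*.
...*....*.
..*.......
Generation 2: 30 live cells
..........
*....*.*..
*....*....
*....*....
*....*....
......*.**
.****.*.*.
*..*.**...
*.*..*...*
.*..*....*
..*.......
Generation 3: 42 live cells
..........
......*...
**..**...*
**..***..*
*....**...
*****.*.**
*****.*.*.
*.....**..
..**.**..*
.***.....*
..........
Population at generation 3: 42

Answer: 42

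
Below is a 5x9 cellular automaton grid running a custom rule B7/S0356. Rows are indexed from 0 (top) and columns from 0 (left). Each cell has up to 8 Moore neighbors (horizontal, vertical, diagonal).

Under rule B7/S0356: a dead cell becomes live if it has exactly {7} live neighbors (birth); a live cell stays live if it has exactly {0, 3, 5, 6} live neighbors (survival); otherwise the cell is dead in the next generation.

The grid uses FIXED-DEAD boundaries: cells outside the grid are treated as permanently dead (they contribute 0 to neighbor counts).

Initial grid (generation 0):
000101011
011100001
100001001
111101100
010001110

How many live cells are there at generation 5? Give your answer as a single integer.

Simulating step by step:
Generation 0 (given above): 21 live cells
Generation 1: 9 live cells
000001000
001000001
100000000
101000100
010001000
Generation 2: 3 live cells
000001000
001000001
000000000
000000000
000000000
Generation 3: 3 live cells
000001000
001000001
000000000
000000000
000000000
Generation 4: 3 live cells
000001000
001000001
000000000
000000000
000000000
Generation 5: 3 live cells
000001000
001000001
000000000
000000000
000000000
Population at generation 5: 3

Answer: 3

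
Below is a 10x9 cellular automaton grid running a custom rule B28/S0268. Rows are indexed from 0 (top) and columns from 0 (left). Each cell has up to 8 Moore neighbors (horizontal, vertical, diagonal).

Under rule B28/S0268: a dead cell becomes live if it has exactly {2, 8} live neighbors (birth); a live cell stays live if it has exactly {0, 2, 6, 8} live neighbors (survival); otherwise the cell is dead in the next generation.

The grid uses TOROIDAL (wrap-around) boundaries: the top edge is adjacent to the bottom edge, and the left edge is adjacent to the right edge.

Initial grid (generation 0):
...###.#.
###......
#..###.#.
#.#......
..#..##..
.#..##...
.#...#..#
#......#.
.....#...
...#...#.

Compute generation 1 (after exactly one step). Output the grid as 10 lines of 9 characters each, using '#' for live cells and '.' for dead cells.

Simulating step by step:
Generation 0 (given above): 28 live cells
Generation 1: 29 live cells
(generation 1 grid is the final answer)

Answer: #........
#......#.
....#.##.
..#....#.
#.#...#..
.#.#...#.
.##..#.##
##..##...
....##.#.
..##....#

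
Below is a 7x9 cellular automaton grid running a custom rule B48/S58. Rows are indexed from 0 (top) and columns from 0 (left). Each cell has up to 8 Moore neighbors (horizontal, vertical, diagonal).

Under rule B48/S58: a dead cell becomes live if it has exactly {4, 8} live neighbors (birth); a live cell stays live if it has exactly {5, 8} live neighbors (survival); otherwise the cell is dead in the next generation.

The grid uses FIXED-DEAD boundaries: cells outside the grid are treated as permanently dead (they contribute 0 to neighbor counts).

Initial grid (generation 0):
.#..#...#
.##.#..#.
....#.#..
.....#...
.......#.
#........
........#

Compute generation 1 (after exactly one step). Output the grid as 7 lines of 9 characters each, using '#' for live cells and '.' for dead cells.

Simulating step by step:
Generation 0 (given above): 13 live cells
Generation 1: 3 live cells
(generation 1 grid is the final answer)

Answer: .........
...#.#...
.....#...
.........
.........
.........
.........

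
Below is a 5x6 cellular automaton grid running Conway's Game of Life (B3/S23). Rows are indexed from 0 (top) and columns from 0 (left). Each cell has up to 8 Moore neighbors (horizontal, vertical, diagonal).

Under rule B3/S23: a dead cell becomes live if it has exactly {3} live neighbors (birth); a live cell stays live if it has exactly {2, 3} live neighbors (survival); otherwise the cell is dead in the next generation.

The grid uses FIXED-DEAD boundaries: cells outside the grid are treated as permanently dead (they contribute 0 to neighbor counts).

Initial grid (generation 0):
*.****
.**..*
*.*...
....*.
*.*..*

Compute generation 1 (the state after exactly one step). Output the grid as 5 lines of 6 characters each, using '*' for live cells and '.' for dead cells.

Simulating step by step:
Generation 0 (given above): 14 live cells
Generation 1: 9 live cells
(generation 1 grid is the final answer)

Answer: ..****
*....*
..**..
...*..
......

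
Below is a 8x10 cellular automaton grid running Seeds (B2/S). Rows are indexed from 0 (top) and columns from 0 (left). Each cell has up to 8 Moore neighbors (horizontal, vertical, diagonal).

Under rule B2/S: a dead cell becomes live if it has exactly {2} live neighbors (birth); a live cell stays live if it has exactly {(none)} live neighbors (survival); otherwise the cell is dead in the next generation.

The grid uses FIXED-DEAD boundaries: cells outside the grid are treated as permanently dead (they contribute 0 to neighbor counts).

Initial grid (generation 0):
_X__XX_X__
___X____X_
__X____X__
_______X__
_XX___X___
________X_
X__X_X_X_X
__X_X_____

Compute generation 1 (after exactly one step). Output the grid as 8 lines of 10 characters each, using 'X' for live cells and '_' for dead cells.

Simulating step by step:
Generation 0 (given above): 20 live cells
Generation 1: 23 live cells
(generation 1 grid is the final answer)

Answer: __XX__X_X_
_X___X____
___X__X___
___X____X_
________X_
X__XXX___X
_XX___X___
_X___XX_X_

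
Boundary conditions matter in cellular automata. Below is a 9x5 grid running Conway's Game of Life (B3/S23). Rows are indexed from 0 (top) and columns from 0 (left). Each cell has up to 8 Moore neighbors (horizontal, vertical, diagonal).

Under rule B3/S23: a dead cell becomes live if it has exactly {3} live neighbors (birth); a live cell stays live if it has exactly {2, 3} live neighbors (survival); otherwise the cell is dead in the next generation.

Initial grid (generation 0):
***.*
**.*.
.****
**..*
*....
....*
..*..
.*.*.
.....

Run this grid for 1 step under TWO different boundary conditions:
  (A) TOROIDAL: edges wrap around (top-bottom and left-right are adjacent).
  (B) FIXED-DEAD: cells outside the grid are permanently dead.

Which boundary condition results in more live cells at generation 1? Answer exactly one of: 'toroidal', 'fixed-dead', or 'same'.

Under TOROIDAL boundary, generation 1:
..***
.....
.....
.....
.*...
.....
..**.
..*..
...**
Population = 9

Under FIXED-DEAD boundary, generation 1:
*.**.
.....
....*
*...*
**...
.....
..**.
..*..
.....
Population = 11

Comparison: toroidal=9, fixed-dead=11 -> fixed-dead

Answer: fixed-dead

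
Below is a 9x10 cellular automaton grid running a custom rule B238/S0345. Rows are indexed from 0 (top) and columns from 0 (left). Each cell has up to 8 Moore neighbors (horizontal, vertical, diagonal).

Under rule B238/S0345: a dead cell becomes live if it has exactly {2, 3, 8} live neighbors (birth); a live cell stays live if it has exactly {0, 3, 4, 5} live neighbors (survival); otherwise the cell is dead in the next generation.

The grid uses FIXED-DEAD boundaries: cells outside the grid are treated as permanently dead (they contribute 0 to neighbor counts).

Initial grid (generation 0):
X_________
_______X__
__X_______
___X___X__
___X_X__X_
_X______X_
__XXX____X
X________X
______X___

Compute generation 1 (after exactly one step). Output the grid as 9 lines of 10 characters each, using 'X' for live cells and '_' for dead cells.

Simulating step by step:
Generation 0 (given above): 17 live cells
Generation 1: 31 live cells
(generation 1 grid is the final answer)

Answer: X_________
_X_____X__
___X__XXX_
__X_X_X_X_
__X_XXXX_X
_____X_X_X
XX______X_
XXXXXX__X_
______X___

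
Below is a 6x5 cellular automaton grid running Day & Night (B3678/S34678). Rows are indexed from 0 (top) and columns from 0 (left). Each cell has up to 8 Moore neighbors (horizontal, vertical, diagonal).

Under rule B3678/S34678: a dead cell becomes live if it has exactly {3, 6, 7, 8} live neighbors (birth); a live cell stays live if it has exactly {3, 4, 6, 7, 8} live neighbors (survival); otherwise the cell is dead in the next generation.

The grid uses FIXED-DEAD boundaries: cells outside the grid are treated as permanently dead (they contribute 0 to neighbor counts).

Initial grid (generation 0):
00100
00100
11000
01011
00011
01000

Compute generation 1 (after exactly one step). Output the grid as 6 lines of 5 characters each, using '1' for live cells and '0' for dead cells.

Simulating step by step:
Generation 0 (given above): 10 live cells
Generation 1: 7 live cells
(generation 1 grid is the final answer)

Answer: 00000
00000
01010
10011
00011
00000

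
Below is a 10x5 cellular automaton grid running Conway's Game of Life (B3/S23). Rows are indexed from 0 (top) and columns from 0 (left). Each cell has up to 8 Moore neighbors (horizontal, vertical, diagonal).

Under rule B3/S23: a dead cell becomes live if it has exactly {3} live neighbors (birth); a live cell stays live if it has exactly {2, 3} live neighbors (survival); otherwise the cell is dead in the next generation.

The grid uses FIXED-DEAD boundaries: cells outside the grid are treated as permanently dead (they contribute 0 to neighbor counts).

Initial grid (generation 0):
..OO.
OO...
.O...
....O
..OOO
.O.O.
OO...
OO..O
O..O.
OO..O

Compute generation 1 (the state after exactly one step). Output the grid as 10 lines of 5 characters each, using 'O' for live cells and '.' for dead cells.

Answer: .OO..
OO...
OO...
..O.O
..O.O
OO.OO
.....
..O..
..OOO
OO...

Derivation:
Simulating step by step:
Generation 0 (given above): 21 live cells
Generation 1: 20 live cells
(generation 1 grid is the final answer)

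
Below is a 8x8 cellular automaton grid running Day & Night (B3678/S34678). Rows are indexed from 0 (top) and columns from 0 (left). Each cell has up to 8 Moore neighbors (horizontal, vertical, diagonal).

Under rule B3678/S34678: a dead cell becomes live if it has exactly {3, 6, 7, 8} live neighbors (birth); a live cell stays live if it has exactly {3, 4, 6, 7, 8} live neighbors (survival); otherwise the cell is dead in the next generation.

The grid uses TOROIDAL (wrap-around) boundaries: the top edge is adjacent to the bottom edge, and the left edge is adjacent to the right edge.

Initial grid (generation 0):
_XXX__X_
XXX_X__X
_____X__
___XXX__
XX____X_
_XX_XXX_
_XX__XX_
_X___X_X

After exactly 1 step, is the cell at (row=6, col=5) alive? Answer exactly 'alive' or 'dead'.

Simulating step by step:
Generation 0 (given above): 28 live cells
Generation 1: 34 live cells
X__XXXX_
XXX__XX_
XXX__XX_
____XXX_
_X___XXX
__XX__X_
_XXX___X
_XXXXX__

Cell (6,5) at generation 1: 0 -> dead

Answer: dead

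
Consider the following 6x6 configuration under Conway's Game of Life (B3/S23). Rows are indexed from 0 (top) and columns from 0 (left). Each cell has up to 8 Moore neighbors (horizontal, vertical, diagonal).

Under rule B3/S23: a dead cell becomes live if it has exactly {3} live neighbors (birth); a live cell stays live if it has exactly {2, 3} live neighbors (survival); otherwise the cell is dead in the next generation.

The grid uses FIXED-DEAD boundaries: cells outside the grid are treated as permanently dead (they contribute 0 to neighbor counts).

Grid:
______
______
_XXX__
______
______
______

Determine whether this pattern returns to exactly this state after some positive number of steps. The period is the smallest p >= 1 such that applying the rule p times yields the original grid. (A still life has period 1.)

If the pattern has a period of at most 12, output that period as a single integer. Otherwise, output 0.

Answer: 2

Derivation:
Simulating and comparing each generation to the original:
Gen 0 (original, given above): 3 live cells
Gen 1: 3 live cells, differs from original
Gen 2: 3 live cells, MATCHES original -> period = 2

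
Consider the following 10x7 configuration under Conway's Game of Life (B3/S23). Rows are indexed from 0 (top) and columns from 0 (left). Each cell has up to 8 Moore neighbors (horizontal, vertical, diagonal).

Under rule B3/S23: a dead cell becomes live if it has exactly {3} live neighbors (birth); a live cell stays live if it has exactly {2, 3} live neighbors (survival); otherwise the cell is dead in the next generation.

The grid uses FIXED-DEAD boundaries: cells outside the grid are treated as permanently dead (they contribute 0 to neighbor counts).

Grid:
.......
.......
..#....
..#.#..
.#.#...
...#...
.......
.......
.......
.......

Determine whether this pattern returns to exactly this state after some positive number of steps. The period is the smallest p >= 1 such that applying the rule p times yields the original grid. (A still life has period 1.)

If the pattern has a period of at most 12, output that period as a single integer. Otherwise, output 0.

Answer: 2

Derivation:
Simulating and comparing each generation to the original:
Gen 0 (original, given above): 6 live cells
Gen 1: 6 live cells, differs from original
Gen 2: 6 live cells, MATCHES original -> period = 2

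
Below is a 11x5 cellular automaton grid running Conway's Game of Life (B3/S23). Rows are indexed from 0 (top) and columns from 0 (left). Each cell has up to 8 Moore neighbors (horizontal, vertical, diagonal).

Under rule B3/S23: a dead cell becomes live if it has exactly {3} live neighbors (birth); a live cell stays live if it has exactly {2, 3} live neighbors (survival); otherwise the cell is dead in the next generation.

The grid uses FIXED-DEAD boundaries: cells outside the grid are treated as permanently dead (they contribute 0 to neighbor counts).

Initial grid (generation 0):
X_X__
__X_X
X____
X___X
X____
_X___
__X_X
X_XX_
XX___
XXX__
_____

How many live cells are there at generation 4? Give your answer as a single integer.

Simulating step by step:
Generation 0 (given above): 19 live cells
Generation 1: 18 live cells
_X_X_
___X_
_X_X_
XX___
XX___
_X___
__X__
X_XX_
___X_
X_X__
_X___
Generation 2: 18 live cells
__X__
___XX
XX___
_____
__X__
XXX__
__XX_
_XXX_
___X_
_XX__
_X___
Generation 3: 14 live cells
___X_
_XXX_
_____
_X___
__X__
_____
X____
_X__X
___X_
_XX__
_XX__
Generation 4: 10 live cells
___X_
__XX_
_X___
_____
_____
_____
_____
_____
_X_X_
_X_X_
_XX__
Population at generation 4: 10

Answer: 10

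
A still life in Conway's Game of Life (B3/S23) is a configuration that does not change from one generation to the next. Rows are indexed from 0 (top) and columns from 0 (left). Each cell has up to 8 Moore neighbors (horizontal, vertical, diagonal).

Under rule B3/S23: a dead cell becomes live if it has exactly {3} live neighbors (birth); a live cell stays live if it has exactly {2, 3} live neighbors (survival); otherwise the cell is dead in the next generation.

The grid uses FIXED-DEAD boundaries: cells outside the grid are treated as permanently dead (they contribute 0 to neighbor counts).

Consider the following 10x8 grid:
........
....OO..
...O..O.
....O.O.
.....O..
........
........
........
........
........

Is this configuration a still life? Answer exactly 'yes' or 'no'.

Answer: yes

Derivation:
Compute generation 1 and compare to generation 0 (given above):
Generation 1:
........
....OO..
...O..O.
....O.O.
.....O..
........
........
........
........
........
The grids are IDENTICAL -> still life.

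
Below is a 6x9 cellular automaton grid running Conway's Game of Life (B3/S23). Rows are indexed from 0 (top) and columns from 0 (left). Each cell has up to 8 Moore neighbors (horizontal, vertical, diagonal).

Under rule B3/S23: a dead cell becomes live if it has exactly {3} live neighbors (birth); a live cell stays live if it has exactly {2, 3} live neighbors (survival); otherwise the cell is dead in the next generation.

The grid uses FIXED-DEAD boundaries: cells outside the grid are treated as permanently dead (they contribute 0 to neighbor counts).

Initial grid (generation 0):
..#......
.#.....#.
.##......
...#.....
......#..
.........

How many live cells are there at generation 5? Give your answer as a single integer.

Simulating step by step:
Generation 0 (given above): 7 live cells
Generation 1: 4 live cells
.........
.#.......
.##......
..#......
.........
.........
Generation 2: 6 live cells
.........
.##......
.##......
.##......
.........
.........
Generation 3: 6 live cells
.........
.##......
#..#.....
.##......
.........
.........
Generation 4: 6 live cells
.........
.##......
#..#.....
.##......
.........
.........
Generation 5: 6 live cells
.........
.##......
#..#.....
.##......
.........
.........
Population at generation 5: 6

Answer: 6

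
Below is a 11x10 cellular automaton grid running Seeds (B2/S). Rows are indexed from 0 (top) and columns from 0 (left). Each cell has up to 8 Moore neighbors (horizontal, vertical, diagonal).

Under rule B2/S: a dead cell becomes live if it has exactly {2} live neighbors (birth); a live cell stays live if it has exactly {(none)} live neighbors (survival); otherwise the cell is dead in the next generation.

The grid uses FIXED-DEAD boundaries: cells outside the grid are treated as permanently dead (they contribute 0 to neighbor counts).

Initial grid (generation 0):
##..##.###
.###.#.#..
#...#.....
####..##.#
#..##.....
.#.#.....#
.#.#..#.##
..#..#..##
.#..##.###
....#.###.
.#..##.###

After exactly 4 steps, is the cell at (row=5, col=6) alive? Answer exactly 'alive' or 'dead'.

Answer: alive

Derivation:
Simulating step by step:
Generation 0 (given above): 52 live cells
Generation 1: 16 live cells
..........
.........#
..........
........#.
.....###.#
.....#.#..
#....#....
#.........
..#.......
###.......
...#......
Generation 2: 9 live cells
..........
..........
........##
.....#...#
....#.....
..........
.#..#.....
..........
...#......
..........
#.........
Generation 3: 10 live cells
..........
........##
..........
....#.....
.....#....
...###....
..........
..###.....
..........
..........
..........
Generation 4: 9 live cells
........##
..........
........##
.....#....
......#...
......#...
..........
..........
..#.#.....
..........
..........

Cell (5,6) at generation 4: 1 -> alive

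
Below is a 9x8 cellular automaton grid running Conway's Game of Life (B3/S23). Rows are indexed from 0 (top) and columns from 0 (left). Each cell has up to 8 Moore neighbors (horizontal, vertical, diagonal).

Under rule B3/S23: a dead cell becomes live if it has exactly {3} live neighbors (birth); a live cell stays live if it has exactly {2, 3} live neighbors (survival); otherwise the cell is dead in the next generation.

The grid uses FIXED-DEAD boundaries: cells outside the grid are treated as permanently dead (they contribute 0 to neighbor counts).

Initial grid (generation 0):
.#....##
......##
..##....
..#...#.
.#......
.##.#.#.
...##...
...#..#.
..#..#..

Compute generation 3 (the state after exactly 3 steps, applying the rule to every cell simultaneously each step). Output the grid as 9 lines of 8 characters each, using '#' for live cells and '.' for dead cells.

Simulating step by step:
Generation 0 (given above): 20 live cells
Generation 1: 23 live cells
......##
..#...##
..##..##
.###....
.#.#.#..
.##.##..
....#...
..##.#..
........
Generation 2: 17 live cells
......##
..##.#..
......##
.#....#.
#....#..
.##..#..
.#......
...##...
........
Generation 3: 19 live cells
(generation 3 grid is the final answer)

Answer: ......#.
.....#..
..#..###
.....###
#.#..##.
###.....
.#.##...
........
........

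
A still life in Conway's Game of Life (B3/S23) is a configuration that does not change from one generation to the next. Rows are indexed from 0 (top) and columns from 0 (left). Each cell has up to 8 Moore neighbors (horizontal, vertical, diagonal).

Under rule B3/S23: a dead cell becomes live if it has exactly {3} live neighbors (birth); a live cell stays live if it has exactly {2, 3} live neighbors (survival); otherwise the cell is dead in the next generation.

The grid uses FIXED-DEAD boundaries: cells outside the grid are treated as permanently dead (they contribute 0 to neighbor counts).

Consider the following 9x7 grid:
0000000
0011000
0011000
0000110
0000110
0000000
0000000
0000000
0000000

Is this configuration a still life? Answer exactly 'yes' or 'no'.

Compute generation 1 and compare to generation 0 (given above):
Generation 1:
0000000
0011000
0010000
0000010
0000110
0000000
0000000
0000000
0000000
Cell (2,3) differs: gen0=1 vs gen1=0 -> NOT a still life.

Answer: no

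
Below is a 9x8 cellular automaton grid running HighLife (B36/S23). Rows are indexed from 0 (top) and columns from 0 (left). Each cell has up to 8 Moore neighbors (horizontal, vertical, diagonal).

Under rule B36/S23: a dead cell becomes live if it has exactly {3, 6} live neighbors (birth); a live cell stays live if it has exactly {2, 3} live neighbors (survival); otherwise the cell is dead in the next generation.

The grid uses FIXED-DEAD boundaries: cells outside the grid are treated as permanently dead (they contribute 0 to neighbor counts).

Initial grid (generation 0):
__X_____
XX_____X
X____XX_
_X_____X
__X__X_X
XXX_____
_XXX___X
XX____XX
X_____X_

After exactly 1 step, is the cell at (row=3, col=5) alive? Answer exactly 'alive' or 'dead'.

Simulating step by step:
Generation 0 (given above): 25 live cells
Generation 1: 25 live cells
_X______
XX____X_
X_____XX
_X___X_X
X_X___X_
X_____X_
___X__XX
X_____XX
XX____XX

Cell (3,5) at generation 1: 1 -> alive

Answer: alive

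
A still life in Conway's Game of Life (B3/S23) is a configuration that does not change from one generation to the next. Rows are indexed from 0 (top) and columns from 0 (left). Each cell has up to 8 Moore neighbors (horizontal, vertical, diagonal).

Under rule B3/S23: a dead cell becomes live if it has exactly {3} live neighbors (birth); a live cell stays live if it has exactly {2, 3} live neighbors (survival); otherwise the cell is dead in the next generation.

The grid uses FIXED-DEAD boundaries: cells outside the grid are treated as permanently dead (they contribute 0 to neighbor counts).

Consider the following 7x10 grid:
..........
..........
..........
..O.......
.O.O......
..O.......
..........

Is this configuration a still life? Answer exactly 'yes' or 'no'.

Compute generation 1 and compare to generation 0 (given above):
Generation 1:
..........
..........
..........
..O.......
.O.O......
..O.......
..........
The grids are IDENTICAL -> still life.

Answer: yes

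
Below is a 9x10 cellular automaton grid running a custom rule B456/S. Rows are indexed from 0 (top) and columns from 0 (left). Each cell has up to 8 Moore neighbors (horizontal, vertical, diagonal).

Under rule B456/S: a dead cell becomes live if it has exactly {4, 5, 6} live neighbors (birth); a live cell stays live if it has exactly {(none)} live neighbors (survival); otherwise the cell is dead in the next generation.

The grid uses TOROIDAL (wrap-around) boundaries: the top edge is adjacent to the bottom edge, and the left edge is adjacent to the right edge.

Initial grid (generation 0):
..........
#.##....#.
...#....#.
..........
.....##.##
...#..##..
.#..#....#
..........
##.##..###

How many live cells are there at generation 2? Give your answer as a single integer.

Simulating step by step:
Generation 0 (given above): 23 live cells
Generation 1: 12 live cells
####....##
..........
..........
..........
.......#..
.....#..#.
..........
#.......##
..........
Generation 2: 5 live cells
..........
..........
..........
..........
..........
..........
.........#
..........
##......##
Population at generation 2: 5

Answer: 5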